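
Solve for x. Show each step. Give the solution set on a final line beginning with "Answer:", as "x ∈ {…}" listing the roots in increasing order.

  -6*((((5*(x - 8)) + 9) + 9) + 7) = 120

Step 1. [-6*((((5*(x - 8)) + 9) + 9) + 7) = 120] leading coefficient -6: divide by -6, so div: (((5*(x - 8)) + 9) + 9) + 7 = -20.
Step 2. [(((5*(x - 8)) + 9) + 9) + 7 = -20] 7 comes off first (subtract 7) ⇒ sub: ((5*(x - 8)) + 9) + 9 = -27.
Step 3. [((5*(x - 8)) + 9) + 9 = -27] subtract 9: x sits inside (… + 9). So sub: (5*(x - 8)) + 9 = -36.
Step 4. [(5*(x - 8)) + 9 = -36] 9 comes off first (subtract 9), so sub: 5*(x - 8) = -45.
Step 5. [5*(x - 8) = -45] divide by the outer 5. So div: x - 8 = -9.
Step 6. [x - 8 = -9] 8 comes off first (add 8). So sub: x = -1.

Answer: x ∈ {-1}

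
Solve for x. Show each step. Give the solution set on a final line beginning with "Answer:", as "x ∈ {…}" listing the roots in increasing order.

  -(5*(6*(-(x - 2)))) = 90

Step 1. [-(5*(6*(-(x - 2)))) = 90] LHS negated; negate both sides ⇒ neg: 5*(6*(-(x - 2))) = -90.
Step 2. [5*(6*(-(x - 2))) = -90] leading coefficient 5: divide by 5, so div: 6*(-(x - 2)) = -18.
Step 3. [6*(-(x - 2)) = -18] leading coefficient 6: divide by 6. So div: -(x - 2) = -3.
Step 4. [-(x - 2) = -3] leading − — multiply by −1. So neg: x - 2 = 3.
Step 5. [x - 2 = 3] -2 is outermost — add 2 both sides ⇒ sub: x = 5.

Answer: x ∈ {5}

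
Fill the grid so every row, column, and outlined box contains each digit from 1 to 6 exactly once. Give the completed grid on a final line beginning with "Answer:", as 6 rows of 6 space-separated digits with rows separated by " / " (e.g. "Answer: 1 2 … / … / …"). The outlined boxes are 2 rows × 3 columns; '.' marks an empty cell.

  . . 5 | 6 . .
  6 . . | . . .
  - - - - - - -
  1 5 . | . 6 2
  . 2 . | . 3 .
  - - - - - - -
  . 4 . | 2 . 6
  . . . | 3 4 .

Step 1. [r4c1∈{4}] r4c1 is down to just 4. So r4c1=4.
Step 2. [r2c3∈{1,2,3,4}] r2c3 is the only open cell in col 3 admitting 4 ⇒ r2c3=4.
Step 3. [r2c5∈{1,2,5}] 2 has one home in row 2: r2c5, so r2c5=2.
Step 4. [r1c5∈{1}] r1c5's peers cover all but 1. So r1c5=1.
Step 5. [r6c6∈{1,5}] 1 has one home in box 6: r6c6 ⇒ r6c6=1.
Step 6. [r1c2∈{3}] r1c2's peers cover all but 3, so r1c2=3.
Step 7. [r6c3∈{2,6}] 2 has one home in col 3: r6c3, so r6c3=2.
Step 8. [r4c6∈{5}] nothing but 5 survives at r4c6 ⇒ r4c6=5.
Step 9. [r5c1∈{3,5}] across col 1, 3 lands solely at r5c1, so r5c1=3.
Step 10. [r2c2∈{1}] nothing but 1 survives at r2c2 ⇒ r2c2=1.
Step 11. [r6c2∈{6}] r6c2's peers cover all but 6, so r6c2=6.
Step 12. [r5c3∈{1}] r5c3's peers cover all but 1. So r5c3=1.
Step 13. [r3c3∈{3}] r3c3 has the single candidate 3. So r3c3=3.
Step 14. [r6c1∈{5}] r6c1 is down to just 5. So r6c1=5.
Step 15. [r1c1∈{2}] r1c1 has the single candidate 2. So r1c1=2.
Step 16. [r2c6∈{3}] only 3 remains possible at r2c6. So r2c6=3.
Step 17. [r2c4∈{5}] r2c4 has the single candidate 5, so r2c4=5.
Step 18. [r5c5∈{5}] r5c5's peers cover all but 5 ⇒ r5c5=5.
Step 19. [r4c4∈{1}] r4c4 has the single candidate 1 ⇒ r4c4=1.
Step 20. [r3c4∈{4}] only 4 remains possible at r3c4. So r3c4=4.
Step 21. [r1c6∈{4}] r1c6 is down to just 4 ⇒ r1c6=4.
Step 22. [r4c3∈{6}] nothing but 6 survives at r4c3. So r4c3=6.

Answer: 2 3 5 6 1 4 / 6 1 4 5 2 3 / 1 5 3 4 6 2 / 4 2 6 1 3 5 / 3 4 1 2 5 6 / 5 6 2 3 4 1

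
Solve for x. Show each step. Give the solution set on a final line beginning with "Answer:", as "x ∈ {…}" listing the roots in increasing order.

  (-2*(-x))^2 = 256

Step 1. [(-2*(-x))^2 = 256] √ both sides: 256 ≥ 0 gives two branches ⇒ sqrt: -2*(-x) = 16 or -16.
Step 2. [-2*(-x) = 16 or -16] LHS = -2·(…); ÷-2 both sides. So div: -x = -8 or 8.
Step 3. [-x = -8 or 8] LHS negated; negate both sides ⇒ neg: x = 8 or -8.

Answer: x ∈ {-8, 8}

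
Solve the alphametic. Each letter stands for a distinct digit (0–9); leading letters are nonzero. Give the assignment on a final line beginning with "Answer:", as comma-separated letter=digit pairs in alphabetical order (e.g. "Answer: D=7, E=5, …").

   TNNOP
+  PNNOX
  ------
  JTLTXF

Step 1. [col 1: P + X ≡ F (mod 10)] column 1 (P + X ≡ F (mod 10), carry-in 0) doesn't pin P yet; pick P=9 and continue. So P=9.
Step 2. [J] adding two 5-digit numbers gives at most 5+1 digits, and here it does — J is that final carry and must be 1. So J=1.
Step 3. [col 1: P + X ≡ F (mod 10)] several values work for X in column 1 (P + X ≡ F (mod 10), carry-in 0); try X=5. So X=5.
Step 4. [col 1: P + X ≡ F (mod 10)] in column 1 we have P+X≡F with carry-in 0; given P=9, X=5 and digits 1,5,9 already taken and all letters distinct, that pins F to 4 ⇒ F=4.
Step 5. [col 2: O + O ≡ X (mod 10)] O=2 is one option consistent with column 2 (O + O ≡ X (mod 10), carry-in 1) — take it. So O=2.
Step 6. [col 3: N + N ≡ T (mod 10)] column 3: given nothing yet, carry-in 0, and digits 1,2,4,5,9 already taken and all letters distinct, N+N≡T (mod 10) forces T=6 ⇒ T=6.
Step 7. [col 3: N + N ≡ T (mod 10)] column 3 (N + N ≡ T (mod 10), carry-in 0) doesn't pin N yet; pick N=8 and continue ⇒ N=8.
Step 8. [col 4: N + N ≡ L (mod 10)] column 4 reads N+N+carry(1)=L with N=8; with digits 1,2,4,5,6,8,9 already taken and all letters distinct, the only value for L is 7, so L=7.

Answer: F=4, J=1, L=7, N=8, O=2, P=9, T=6, X=5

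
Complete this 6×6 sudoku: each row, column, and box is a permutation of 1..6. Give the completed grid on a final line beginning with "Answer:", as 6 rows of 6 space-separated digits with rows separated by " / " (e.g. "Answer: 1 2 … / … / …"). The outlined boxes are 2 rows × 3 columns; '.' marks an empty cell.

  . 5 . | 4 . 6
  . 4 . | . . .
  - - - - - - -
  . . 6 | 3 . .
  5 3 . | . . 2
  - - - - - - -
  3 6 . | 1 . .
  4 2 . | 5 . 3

Step 1. [r2c4∈{2}] nothing but 2 survives at r2c4 ⇒ r2c4=2.
Step 2. [r3c2∈{1}] r3c2's peers cover all but 1. So r3c2=1.
Step 3. [r2c6∈{1,5}] in col 6, 1 fits only at r2c6, so r2c6=1.
Step 4. [r1c3∈{1,2,3}] 2 has one home in col 3: r1c3, so r1c3=2.
Step 5. [r2c5∈{3,5}] row 2 places 5 nowhere but r2c5 ⇒ r2c5=5.
Step 6. [r3c5∈{4}] r3c5 has the single candidate 4 ⇒ r3c5=4.
Step 7. [r4c4∈{6}] r4c4 is down to just 6, so r4c4=6.
Step 8. [r4c5∈{1}] r4c5's peers cover all but 1 ⇒ r4c5=1.
Step 9. [r6c3∈{1}] r6c3 is down to just 1. So r6c3=1.
Step 10. [r5c6∈{4}] nothing but 4 survives at r5c6, so r5c6=4.
Step 11. [r1c1∈{1}] r1c1 has the single candidate 1. So r1c1=1.
Step 12. [r3c1∈{2}] r3c1's peers cover all but 2, so r3c1=2.
Step 13. [r2c1∈{6}] nothing but 6 survives at r2c1 ⇒ r2c1=6.
Step 14. [r4c3∈{4}] nothing but 4 survives at r4c3 ⇒ r4c3=4.
Step 15. [r5c5∈{2}] r5c5 has the single candidate 2, so r5c5=2.
Step 16. [r1c5∈{3}] r1c5 has the single candidate 3, so r1c5=3.
Step 17. [r2c3∈{3}] r2c3 is down to just 3, so r2c3=3.
Step 18. [r6c5∈{6}] r6c5's peers cover all but 6. So r6c5=6.
Step 19. [r3c6∈{5}] r3c6's peers cover all but 5 ⇒ r3c6=5.
Step 20. [r5c3∈{5}] nothing but 5 survives at r5c3 ⇒ r5c3=5.

Answer: 1 5 2 4 3 6 / 6 4 3 2 5 1 / 2 1 6 3 4 5 / 5 3 4 6 1 2 / 3 6 5 1 2 4 / 4 2 1 5 6 3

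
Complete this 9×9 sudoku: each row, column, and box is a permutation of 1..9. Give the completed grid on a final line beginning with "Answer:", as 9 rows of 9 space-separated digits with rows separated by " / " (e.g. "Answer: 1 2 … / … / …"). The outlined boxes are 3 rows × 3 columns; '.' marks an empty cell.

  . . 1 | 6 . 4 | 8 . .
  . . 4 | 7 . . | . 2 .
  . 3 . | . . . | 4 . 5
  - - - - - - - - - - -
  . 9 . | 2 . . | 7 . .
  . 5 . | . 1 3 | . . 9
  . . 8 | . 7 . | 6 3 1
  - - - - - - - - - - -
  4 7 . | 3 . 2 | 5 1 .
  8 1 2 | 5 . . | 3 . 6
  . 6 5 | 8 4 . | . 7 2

Step 1. [r8c5∈{9}] r8c5's peers cover all but 9, so r8c5=9.
Step 2. [r2c1∈{5,6,9}] 6 has one home in row 2: r2c1 ⇒ r2c1=6.
Step 3. [r4c6∈{5,6,8}] 6 has one home in col 6: r4c6, so r4c6=6.
Step 4. [r4c5∈{5,8}] r4c5 is the only open cell in box 5 admitting 8. So r4c5=8.
Step 5. [r1c2∈{2}] r1c2 has the single candidate 2. So r1c2=2.
Step 6. [r3c6∈{1,8,9}] across row 3, 8 lands solely at r3c6, so r3c6=8.
Step 7. [r1c1∈{5,7,9}] 5 has one home in col 1: r1c1, so r1c1=5.
Step 8. [r9c1∈{3,9}] across row 9, 3 lands solely at r9c1. So r9c1=3.
Step 9. [r3c1∈{7,9}] col 1 places 9 nowhere but r3c1 ⇒ r3c1=9.
Step 10. [r2c6∈{1,5,9}] in box 2, 9 fits only at r2c6, so r2c6=9.
Step 11. [r2c9∈{3}] only 3 remains possible at r2c9. So r2c9=3.
Step 12. [r4c9∈{4}] nothing but 4 survives at r4c9, so r4c9=4.
Step 13. [r5c1∈{2,7}] 7 has one home in col 1: r5c1, so r5c1=7.
Step 14. [r5c4∈{4}] r5c4 has the single candidate 4, so r5c4=4.
Step 15. [r9c6∈{1}] nothing but 1 survives at r9c6. So r9c6=1.
Step 16. [r7c5∈{6}] r7c5 is down to just 6. So r7c5=6.
Step 17. [r1c8∈{9}] nothing but 9 survives at r1c8. So r1c8=9.
Step 18. [r8c6∈{7}] only 7 remains possible at r8c6 ⇒ r8c6=7.
Step 19. [r3c4∈{1}] nothing but 1 survives at r3c4. So r3c4=1.
Step 20. [r5c3∈{6}] only 6 remains possible at r5c3 ⇒ r5c3=6.
Step 21. [r6c4∈{9}] only 9 remains possible at r6c4 ⇒ r6c4=9.
Step 22. [r7c3∈{9}] nothing but 9 survives at r7c3. So r7c3=9.
Step 23. [r1c9∈{7}] r1c9's peers cover all but 7 ⇒ r1c9=7.
Step 24. [r6c6∈{5}] r6c6 is down to just 5. So r6c6=5.
Step 25. [r9c7∈{9}] r9c7 has the single candidate 9 ⇒ r9c7=9.
Step 26. [r2c2∈{8}] r2c2 is down to just 8. So r2c2=8.
Step 27. [r8c8∈{4}] nothing but 4 survives at r8c8 ⇒ r8c8=4.
Step 28. [r2c5∈{5}] r2c5's peers cover all but 5, so r2c5=5.
Step 29. [r5c7∈{2}] r5c7's peers cover all but 2. So r5c7=2.
Step 30. [r6c1∈{2}] r6c1 has the single candidate 2, so r6c1=2.
Step 31. [r4c8∈{5}] r4c8 has the single candidate 5, so r4c8=5.
Step 32. [r1c5∈{3}] only 3 remains possible at r1c5 ⇒ r1c5=3.
Step 33. [r3c8∈{6}] nothing but 6 survives at r3c8 ⇒ r3c8=6.
Step 34. [r2c7∈{1}] r2c7 has the single candidate 1, so r2c7=1.
Step 35. [r6c2∈{4}] only 4 remains possible at r6c2, so r6c2=4.
Step 36. [r3c5∈{2}] r3c5 is down to just 2 ⇒ r3c5=2.
Step 37. [r4c1∈{1}] r4c1 is down to just 1 ⇒ r4c1=1.
Step 38. [r3c3∈{7}] only 7 remains possible at r3c3 ⇒ r3c3=7.
Step 39. [r4c3∈{3}] nothing but 3 survives at r4c3, so r4c3=3.
Step 40. [r5c8∈{8}] r5c8 has the single candidate 8 ⇒ r5c8=8.
Step 41. [r7c9∈{8}] r7c9 has the single candidate 8. So r7c9=8.

Answer: 5 2 1 6 3 4 8 9 7 / 6 8 4 7 5 9 1 2 3 / 9 3 7 1 2 8 4 6 5 / 1 9 3 2 8 6 7 5 4 / 7 5 6 4 1 3 2 8 9 / 2 4 8 9 7 5 6 3 1 / 4 7 9 3 6 2 5 1 8 / 8 1 2 5 9 7 3 4 6 / 3 6 5 8 4 1 9 7 2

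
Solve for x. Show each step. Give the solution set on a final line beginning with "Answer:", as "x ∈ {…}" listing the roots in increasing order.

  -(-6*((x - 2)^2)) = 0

Step 1. [-(-6*((x - 2)^2)) = 0] flip signs both sides. So neg: -6*((x - 2)^2) = 0.
Step 2. [-6*((x - 2)^2) = 0] -6 out front; divide by -6. So div: (x - 2)^2 = 0.
Step 3. [(x - 2)^2 = 0] √ both sides: 0 ≥ 0 gives two branches, so sqrt: x - 2 = 0.
Step 4. [x - 2 = 0] 2 comes off first (add 2), so sub: x = 2.

Answer: x ∈ {2}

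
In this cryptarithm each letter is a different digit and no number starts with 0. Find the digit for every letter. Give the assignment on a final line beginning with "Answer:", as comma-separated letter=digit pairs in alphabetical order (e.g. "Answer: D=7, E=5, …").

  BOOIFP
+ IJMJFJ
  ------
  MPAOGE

Step 1. [col 1: P + J ≡ E (mod 10)] no forcing yet in column 1 (carry-in 0); P=2 is free and consistent — try it, so P=2.
Step 2. [col 1: P + J ≡ E (mod 10)] no forcing yet in column 1 (carry-in 0); E=9 is free and consistent — try it. So E=9.
Step 3. [col 1: P + J ≡ E (mod 10)] in column 1 we have P+J≡E with carry-in 0; given P=2, E=9 and digits 2,9 already taken and all letters distinct, that pins J to 7 ⇒ J=7.
Step 4. [col 2: F + F ≡ G (mod 10)] column 2 (F + F ≡ G (mod 10), carry-in 0) doesn't pin G yet; pick G=0 and continue, so G=0.
Step 5. [col 2: F + F ≡ G (mod 10)] in column 2 we have F+F≡G with carry-in 0; given G=0 and digits 0,2,7,9 already taken and all letters distinct, that pins F to 5. So F=5.
Step 6. [col 3: I + J ≡ O (mod 10)] several values work for I in column 3 (I + J ≡ O (mod 10), carry-in 1); try I=6. So I=6.
Step 7. [col 3: I + J ≡ O (mod 10)] column 3 reads I+J+carry(1)=O with I=6, J=7; with digits 0,2,5,6,7,9 already taken and all letters distinct, the only value for O is 4, so O=4.
Step 8. [col 4: O + M ≡ A (mod 10)] several values work for A in column 4 (O + M ≡ A (mod 10), carry-in 1); try A=3. So A=3.
Step 9. [col 4: O + M ≡ A (mod 10)] column 4 reads O+M+carry(1)=A with O=4, A=3; with digits 0,2,3,4,5,6,7,9 already taken and all letters distinct, the only value for M is 8, so M=8.
Step 10. [col 6: B + I ≡ M (mod 10)] from column 6 (I=6, M=8, carry-in 1, digits 0,2,3,4,5,6,7,8,9 already taken and all letters distinct): B must equal 1, so B=1.

Answer: A=3, B=1, E=9, F=5, G=0, I=6, J=7, M=8, O=4, P=2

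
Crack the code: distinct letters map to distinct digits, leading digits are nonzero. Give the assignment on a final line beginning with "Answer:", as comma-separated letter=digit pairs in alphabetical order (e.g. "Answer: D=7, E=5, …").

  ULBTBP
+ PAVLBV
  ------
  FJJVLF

Step 1. [col 1: P + V ≡ F (mod 10)] column 1 (P + V ≡ F (mod 10), carry-in 0) doesn't pin P yet; pick P=5 and continue ⇒ P=5.
Step 2. [col 1: P + V ≡ F (mod 10)] V=4 is one option consistent with column 1 (P + V ≡ F (mod 10), carry-in 0) — take it, so V=4.
Step 3. [col 1: P + V ≡ F (mod 10)] column 1 reads P+V+carry(0)=F with P=5, V=4; with digits 4,5 already taken and all letters distinct, the only value for F is 9 ⇒ F=9.
Step 4. [col 2: B + B ≡ L (mod 10)] no forcing yet in column 2 (carry-in 0); L=2 is free and consistent — try it ⇒ L=2.
Step 5. [col 2: B + B ≡ L (mod 10)] several values work for B in column 2 (B + B ≡ L (mod 10), carry-in 0); try B=6. So B=6.
Step 6. [col 3: T + L ≡ V (mod 10)] from column 3 (L=2, V=4, carry-in 1, digits 2,4,5,6,9 already taken and all letters distinct): T must equal 1. So T=1.
Step 7. [col 4: B + V ≡ J (mod 10)] column 4 reads B+V+carry(0)=J with B=6, V=4; with digits 1,2,4,5,6,9 already taken and all letters distinct, the only value for J is 0 ⇒ J=0.
Step 8. [col 5: L + A ≡ J (mod 10)] column 5 reads L+A+carry(1)=J with L=2, J=0; with digits 0,1,2,4,5,6,9 already taken and all letters distinct, the only value for A is 7 ⇒ A=7.
Step 9. [col 6: U + P ≡ F (mod 10)] in column 6 we have U+P≡F with carry-in 1; given P=5, F=9 and digits 0,1,2,4,5,6,7,9 already taken and all letters distinct, that pins U to 3. So U=3.

Answer: A=7, B=6, F=9, J=0, L=2, P=5, T=1, U=3, V=4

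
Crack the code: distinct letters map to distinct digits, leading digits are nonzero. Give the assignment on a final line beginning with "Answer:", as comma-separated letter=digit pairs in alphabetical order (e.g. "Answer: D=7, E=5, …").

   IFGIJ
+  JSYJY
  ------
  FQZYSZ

Step 1. [col 1: J + Y ≡ Z (mod 10)] no forcing yet in column 1 (carry-in 0); Y=7 is free and consistent — try it, so Y=7.
Step 2. [col 1: J + Y ≡ Z (mod 10)] no forcing yet in column 1 (carry-in 0); J=8 is free and consistent — try it ⇒ J=8.
Step 3. [F] the sum has 6 digits but both addends have 5; that extra leading digit F is the final carry, namely 1 ⇒ F=1.
Step 4. [col 1: J + Y ≡ Z (mod 10)] column 1 reads J+Y+carry(0)=Z with J=8, Y=7; with digits 1,7,8 already taken and all letters distinct, the only value for Z is 5 ⇒ Z=5.
Step 5. [col 2: I + J ≡ S (mod 10)] several values work for I in column 2 (I + J ≡ S (mod 10), carry-in 1); try I=4 ⇒ I=4.
Step 6. [col 2: I + J ≡ S (mod 10)] from column 2 (I=4, J=8, carry-in 1, digits 1,4,5,7,8 already taken and all letters distinct): S must equal 3, so S=3.
Step 7. [col 3: G + Y ≡ Y (mod 10)] in column 3 we have G+Y≡Y with carry-in 1; given Y=7 and digits 1,3,4,5,7,8 already taken and all letters distinct, that pins G to 9. So G=9.
Step 8. [col 5: I + J ≡ Q (mod 10)] in column 5 we have I+J≡Q with carry-in 0; given I=4, J=8 and digits 1,3,4,5,7,8,9 already taken and all letters distinct, that pins Q to 2, so Q=2.

Answer: F=1, G=9, I=4, J=8, Q=2, S=3, Y=7, Z=5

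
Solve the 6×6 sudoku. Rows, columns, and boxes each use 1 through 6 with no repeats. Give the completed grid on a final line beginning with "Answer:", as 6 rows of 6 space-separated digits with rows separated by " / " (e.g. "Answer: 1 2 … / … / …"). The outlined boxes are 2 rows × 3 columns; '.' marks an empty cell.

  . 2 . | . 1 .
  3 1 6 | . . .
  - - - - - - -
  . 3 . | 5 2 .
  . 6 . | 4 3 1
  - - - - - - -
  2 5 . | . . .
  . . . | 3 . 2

Step 1. [r6c2∈{4}] r6c2 has the single candidate 4. So r6c2=4.
Step 2. [r1c6∈{3,4,5,6}] row 1 places 3 nowhere but r1c6 ⇒ r1c6=3.
Step 3. [r6c3∈{1}] nothing but 1 survives at r6c3 ⇒ r6c3=1.
Step 4. [r3c3∈{4}] r3c3 is down to just 4. So r3c3=4.
Step 5. [r2c6∈{4,5}] in col 6, 5 fits only at r2c6. So r2c6=5.
Step 6. [r5c6∈{4,6}] in col 6, 4 fits only at r5c6, so r5c6=4.
Step 7. [r1c3∈{5}] nothing but 5 survives at r1c3. So r1c3=5.
Step 8. [r5c5∈{6}] only 6 remains possible at r5c5 ⇒ r5c5=6.
Step 9. [r2c4∈{2}] r2c4's peers cover all but 2 ⇒ r2c4=2.
Step 10. [r1c1∈{4}] r1c1's peers cover all but 4, so r1c1=4.
Step 11. [r3c1∈{1}] r3c1's peers cover all but 1 ⇒ r3c1=1.
Step 12. [r5c4∈{1}] nothing but 1 survives at r5c4. So r5c4=1.
Step 13. [r5c3∈{3}] only 3 remains possible at r5c3. So r5c3=3.
Step 14. [r6c5∈{5}] only 5 remains possible at r6c5. So r6c5=5.
Step 15. [r6c1∈{6}] r6c1 has the single candidate 6. So r6c1=6.
Step 16. [r2c5∈{4}] r2c5 is down to just 4, so r2c5=4.
Step 17. [r4c1∈{5}] r4c1 has the single candidate 5, so r4c1=5.
Step 18. [r4c3∈{2}] nothing but 2 survives at r4c3, so r4c3=2.
Step 19. [r3c6∈{6}] nothing but 6 survives at r3c6, so r3c6=6.
Step 20. [r1c4∈{6}] nothing but 6 survives at r1c4 ⇒ r1c4=6.

Answer: 4 2 5 6 1 3 / 3 1 6 2 4 5 / 1 3 4 5 2 6 / 5 6 2 4 3 1 / 2 5 3 1 6 4 / 6 4 1 3 5 2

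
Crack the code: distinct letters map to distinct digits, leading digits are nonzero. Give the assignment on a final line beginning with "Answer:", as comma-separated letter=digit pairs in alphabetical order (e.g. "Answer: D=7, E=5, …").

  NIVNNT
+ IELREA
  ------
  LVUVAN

Step 1. [col 1: T + A ≡ N (mod 10)] A=6 is one option consistent with column 1 (T + A ≡ N (mod 10), carry-in 0) — take it ⇒ A=6.
Step 2. [col 1: T + A ≡ N (mod 10)] several values work for N in column 1 (T + A ≡ N (mod 10), carry-in 0); try N=5. So N=5.
Step 3. [col 1: T + A ≡ N (mod 10)] column 1 reads T+A+carry(0)=N with A=6, N=5; with digits 5,6 already taken and all letters distinct, the only value for T is 9, so T=9.
Step 4. [col 2: N + E ≡ A (mod 10)] from column 2 (N=5, A=6, carry-in 1, digits 5,6,9 already taken and all letters distinct): E must equal 0. So E=0.
Step 5. [col 3: N + R ≡ V (mod 10)] R=8 is one option consistent with column 3 (N + R ≡ V (mod 10), carry-in 0) — take it. So R=8.
Step 6. [col 3: N + R ≡ V (mod 10)] in column 3 we have N+R≡V with carry-in 0; given N=5, R=8 and digits 0,5,6,8,9 already taken and all letters distinct, that pins V to 3 ⇒ V=3.
Step 7. [col 4: V + L ≡ U (mod 10)] from column 4 (V=3, carry-in 1, digits 0,3,5,6,8,9 already taken and all letters distinct): U must equal 1. So U=1.
Step 8. [col 4: V + L ≡ U (mod 10)] in column 4 we have V+L≡U with carry-in 1; given V=3, U=1 and digits 0,1,3,5,6,8,9 already taken and all letters distinct, that pins L to 7. So L=7.
Step 9. [col 5: I + E ≡ V (mod 10)] column 5 reads I+E+carry(1)=V with E=0, V=3; with digits 0,1,3,5,6,7,8,9 already taken and all letters distinct, the only value for I is 2. So I=2.

Answer: A=6, E=0, I=2, L=7, N=5, R=8, T=9, U=1, V=3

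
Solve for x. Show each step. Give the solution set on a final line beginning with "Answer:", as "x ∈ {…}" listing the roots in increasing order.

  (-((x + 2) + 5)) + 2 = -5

Step 1. [(-((x + 2) + 5)) + 2 = -5] peel the +2: subtract 2 from each side ⇒ sub: -((x + 2) + 5) = -7.
Step 2. [-((x + 2) + 5) = -7] flip signs both sides, so neg: (x + 2) + 5 = 7.
Step 3. [(x + 2) + 5 = 7] peel the +5: subtract 5 from each side. So sub: x + 2 = 2.
Step 4. [x + 2 = 2] +2 is outermost — subtract 2 both sides. So sub: x = 0.

Answer: x ∈ {0}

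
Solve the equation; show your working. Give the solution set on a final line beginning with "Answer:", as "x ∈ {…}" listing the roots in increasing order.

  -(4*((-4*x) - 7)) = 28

Step 1. [-(4*((-4*x) - 7)) = 28] LHS negated; negate both sides, so neg: 4*((-4*x) - 7) = -28.
Step 2. [4*((-4*x) - 7) = -28] LHS = 4·(…); ÷4 both sides, so div: (-4*x) - 7 = -7.
Step 3. [(-4*x) - 7 = -7] peel the -7: add 7 from each side. So sub: -4*x = 0.
Step 4. [-4*x = 0] -4 out front; divide by -4 ⇒ div: x = 0.

Answer: x ∈ {0}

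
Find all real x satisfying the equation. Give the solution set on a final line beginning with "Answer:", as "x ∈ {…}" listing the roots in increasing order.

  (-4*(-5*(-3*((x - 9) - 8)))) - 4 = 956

Step 1. [(-4*(-5*(-3*((x - 9) - 8)))) - 4 = 956] add 4: x sits inside (… - 4), so sub: -4*(-5*(-3*((x - 9) - 8))) = 960.
Step 2. [-4*(-5*(-3*((x - 9) - 8))) = 960] -4 out front; divide by -4, so div: -5*(-3*((x - 9) - 8)) = -240.
Step 3. [-5*(-3*((x - 9) - 8)) = -240] leading coefficient -5: divide by -5, so div: -3*((x - 9) - 8) = 48.
Step 4. [-3*((x - 9) - 8) = 48] LHS = -3·(…); ÷-3 both sides ⇒ div: (x - 9) - 8 = -16.
Step 5. [(x - 9) - 8 = -16] 8 comes off first (add 8) ⇒ sub: x - 9 = -8.
Step 6. [x - 9 = -8] the outer -9 inverts by adding 9. So sub: x = 1.

Answer: x ∈ {1}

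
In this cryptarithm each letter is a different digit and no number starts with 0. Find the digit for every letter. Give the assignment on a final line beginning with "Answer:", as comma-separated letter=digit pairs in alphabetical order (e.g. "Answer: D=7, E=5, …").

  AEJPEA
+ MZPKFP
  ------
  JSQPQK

Step 1. [col 1: A + P ≡ K (mod 10)] column 1 (A + P ≡ K (mod 10), carry-in 0) doesn't pin K yet; pick K=9 and continue. So K=9.
Step 2. [col 1: A + P ≡ K (mod 10)] several values work for P in column 1 (A + P ≡ K (mod 10), carry-in 0); try P=3 ⇒ P=3.
Step 3. [col 1: A + P ≡ K (mod 10)] column 1 reads A+P+carry(0)=K with P=3, K=9; with digits 3,9 already taken and all letters distinct, the only value for A is 6, so A=6.
Step 4. [col 2: E + F ≡ Q (mod 10)] E=5 is one option consistent with column 2 (E + F ≡ Q (mod 10), carry-in 0) — take it, so E=5.
Step 5. [col 2: E + F ≡ Q (mod 10)] column 2 (E + F ≡ Q (mod 10), carry-in 0) doesn't pin F yet; pick F=7 and continue ⇒ F=7.
Step 6. [col 2: E + F ≡ Q (mod 10)] from column 2 (E=5, F=7, carry-in 0, digits 3,5,6,7,9 already taken and all letters distinct): Q must equal 2 ⇒ Q=2.
Step 7. [col 4: J + P ≡ Q (mod 10)] column 4 reads J+P+carry(1)=Q with P=3, Q=2; with digits 2,3,5,6,7,9 already taken and all letters distinct, the only value for J is 8, so J=8.
Step 8. [col 5: E + Z ≡ S (mod 10)] column 5: given E=5, carry-in 1, and digits 2,3,5,6,7,8,9 already taken and all letters distinct, E+Z≡S (mod 10) forces S=0, so S=0.
Step 9. [col 5: E + Z ≡ S (mod 10)] column 5: given E=5, S=0, carry-in 1, and digits 0,2,3,5,6,7,8,9 already taken and all letters distinct, E+Z≡S (mod 10) forces Z=4 ⇒ Z=4.
Step 10. [col 6: A + M ≡ J (mod 10)] from column 6 (A=6, J=8, carry-in 1, digits 0,2,3,4,5,6,7,8,9 already taken and all letters distinct): M must equal 1 ⇒ M=1.

Answer: A=6, E=5, F=7, J=8, K=9, M=1, P=3, Q=2, S=0, Z=4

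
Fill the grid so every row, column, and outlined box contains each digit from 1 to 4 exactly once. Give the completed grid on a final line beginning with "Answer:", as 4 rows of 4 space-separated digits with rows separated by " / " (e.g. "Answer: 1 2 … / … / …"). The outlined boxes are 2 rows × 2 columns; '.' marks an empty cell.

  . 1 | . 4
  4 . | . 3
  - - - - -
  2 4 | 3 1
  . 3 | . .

Step 1. [r1c3∈{2}] r1c3 is down to just 2, so r1c3=2.
Step 2. [r2c2∈{2}] r2c2's peers cover all but 2, so r2c2=2.
Step 3. [r4c3∈{4}] r4c3's peers cover all but 4. So r4c3=4.
Step 4. [r1c1∈{3}] only 3 remains possible at r1c1, so r1c1=3.
Step 5. [r2c3∈{1}] r2c3 has the single candidate 1. So r2c3=1.
Step 6. [r4c1∈{1}] r4c1 has the single candidate 1, so r4c1=1.
Step 7. [r4c4∈{2}] nothing but 2 survives at r4c4, so r4c4=2.

Answer: 3 1 2 4 / 4 2 1 3 / 2 4 3 1 / 1 3 4 2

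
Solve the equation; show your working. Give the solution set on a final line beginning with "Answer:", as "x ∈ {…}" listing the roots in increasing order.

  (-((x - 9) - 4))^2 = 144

Step 1. [(-((x - 9) - 4))^2 = 144] √ both sides: 144 ≥ 0 gives two branches. So sqrt: -((x - 9) - 4) = 12 or -12.
Step 2. [-((x - 9) - 4) = 12 or -12] flip signs both sides ⇒ neg: (x - 9) - 4 = -12 or 12.
Step 3. [(x - 9) - 4 = -12 or 12] 4 comes off first (add 4) ⇒ sub: x - 9 = -8 or 16.
Step 4. [x - 9 = -8 or 16] the outer -9 inverts by adding 9 ⇒ sub: x = 1 or 25.

Answer: x ∈ {1, 25}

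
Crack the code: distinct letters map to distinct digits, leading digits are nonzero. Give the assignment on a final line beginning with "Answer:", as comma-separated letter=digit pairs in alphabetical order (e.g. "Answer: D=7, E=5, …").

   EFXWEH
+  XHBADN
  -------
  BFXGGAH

Step 1. [B] adding two 6-digit numbers gives at most 6+1 digits, and here it does — B is that final carry and must be 1. So B=1.
Step 2. [col 1: H + N ≡ H (mod 10)] column 1 reads H+N+carry(0)=H with nothing yet; with digits 1 already taken and all letters distinct, the only value for N is 0. So N=0.
Step 3. [col 1: H + N ≡ H (mod 10)] several values work for H in column 1 (H + N ≡ H (mod 10), carry-in 0); try H=4. So H=4.
Step 4. [col 2: E + D ≡ A (mod 10)] several values work for A in column 2 (E + D ≡ A (mod 10), carry-in 0); try A=5 ⇒ A=5.
Step 5. [col 2: E + D ≡ A (mod 10)] several values work for D in column 2 (E + D ≡ A (mod 10), carry-in 0); try D=9 ⇒ D=9.
Step 6. [col 2: E + D ≡ A (mod 10)] from column 2 (D=9, A=5, carry-in 0, digits 0,1,4,5,9 already taken and all letters distinct): E must equal 6 ⇒ E=6.
Step 7. [col 3: W + A ≡ G (mod 10)] column 3 (W + A ≡ G (mod 10), carry-in 1) doesn't pin W yet; pick W=2 and continue. So W=2.
Step 8. [col 3: W + A ≡ G (mod 10)] column 3: given W=2, A=5, carry-in 1, and digits 0,1,2,4,5,6,9 already taken and all letters distinct, W+A≡G (mod 10) forces G=8 ⇒ G=8.
Step 9. [col 4: X + B ≡ G (mod 10)] in column 4 we have X+B≡G with carry-in 0; given B=1, G=8 and digits 0,1,2,4,5,6,8,9 already taken and all letters distinct, that pins X to 7, so X=7.
Step 10. [col 5: F + H ≡ X (mod 10)] column 5: given H=4, X=7, carry-in 0, and digits 0,1,2,4,5,6,7,8,9 already taken and all letters distinct, F+H≡X (mod 10) forces F=3 ⇒ F=3.

Answer: A=5, B=1, D=9, E=6, F=3, G=8, H=4, N=0, W=2, X=7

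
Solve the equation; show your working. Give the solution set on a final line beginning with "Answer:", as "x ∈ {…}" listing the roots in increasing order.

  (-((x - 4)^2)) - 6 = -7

Step 1. [(-((x - 4)^2)) - 6 = -7] peel the -6: add 6 from each side ⇒ sub: -((x - 4)^2) = -1.
Step 2. [-((x - 4)^2) = -1] flip signs both sides ⇒ neg: (x - 4)^2 = 1.
Step 3. [(x - 4)^2 = 1] 1 ≥ 0, LHS is (·)² — take ±√. So sqrt: x - 4 = 1 or -1.
Step 4. [x - 4 = 1 or -1] -4 is outermost — add 4 both sides. So sub: x = 5 or 3.

Answer: x ∈ {3, 5}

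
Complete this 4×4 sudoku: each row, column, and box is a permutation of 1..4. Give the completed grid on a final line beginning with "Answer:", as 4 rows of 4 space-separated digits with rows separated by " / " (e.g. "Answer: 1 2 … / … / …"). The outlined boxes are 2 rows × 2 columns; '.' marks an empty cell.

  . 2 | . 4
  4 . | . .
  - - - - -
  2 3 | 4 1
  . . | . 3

Step 1. [r2c2∈{1}] r2c2 is down to just 1, so r2c2=1.
Step 2. [r2c3∈{2,3}] row 2 places 3 nowhere but r2c3 ⇒ r2c3=3.
Step 3. [r4c1∈{1}] r4c1 has the single candidate 1. So r4c1=1.
Step 4. [r1c1∈{3}] r1c1 has the single candidate 3, so r1c1=3.
Step 5. [r2c4∈{2}] nothing but 2 survives at r2c4. So r2c4=2.
Step 6. [r4c3∈{2}] nothing but 2 survives at r4c3 ⇒ r4c3=2.
Step 7. [r4c2∈{4}] r4c2 has the single candidate 4. So r4c2=4.
Step 8. [r1c3∈{1}] r1c3 has the single candidate 1, so r1c3=1.

Answer: 3 2 1 4 / 4 1 3 2 / 2 3 4 1 / 1 4 2 3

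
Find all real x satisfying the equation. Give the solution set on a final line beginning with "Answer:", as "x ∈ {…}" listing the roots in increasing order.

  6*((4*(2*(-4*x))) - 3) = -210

Step 1. [6*((4*(2*(-4*x))) - 3) = -210] LHS = 6·(…); ÷6 both sides, so div: (4*(2*(-4*x))) - 3 = -35.
Step 2. [(4*(2*(-4*x))) - 3 = -35] peel the -3: add 3 from each side. So sub: 4*(2*(-4*x)) = -32.
Step 3. [4*(2*(-4*x)) = -32] 4 out front; divide by 4, so div: 2*(-4*x) = -8.
Step 4. [2*(-4*x) = -8] LHS = 2·(…); ÷2 both sides. So div: -4*x = -4.
Step 5. [-4*x = -4] LHS = -4·(…); ÷-4 both sides ⇒ div: x = 1.

Answer: x ∈ {1}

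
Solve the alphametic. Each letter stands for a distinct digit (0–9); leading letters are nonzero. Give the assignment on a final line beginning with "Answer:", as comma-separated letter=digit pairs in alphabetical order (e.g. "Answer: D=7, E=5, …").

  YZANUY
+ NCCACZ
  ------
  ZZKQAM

Step 1. [col 1: Y + Z ≡ M (mod 10)] column 1 (Y + Z ≡ M (mod 10), carry-in 0) doesn't pin Y yet; pick Y=4 and continue, so Y=4.
Step 2. [col 1: Y + Z ≡ M (mod 10)] M=3 is one option consistent with column 1 (Y + Z ≡ M (mod 10), carry-in 0) — take it. So M=3.
Step 3. [col 1: Y + Z ≡ M (mod 10)] from column 1 (Y=4, M=3, carry-in 0, digits 3,4 already taken and all letters distinct): Z must equal 9, so Z=9.
Step 4. [col 2: U + C ≡ A (mod 10)] U=6 is one option consistent with column 2 (U + C ≡ A (mod 10), carry-in 1) — take it. So U=6.
Step 5. [col 2: U + C ≡ A (mod 10)] several values work for C in column 2 (U + C ≡ A (mod 10), carry-in 1); try C=0. So C=0.
Step 6. [col 2: U + C ≡ A (mod 10)] in column 2 we have U+C≡A with carry-in 1; given U=6, C=0 and digits 0,3,4,6,9 already taken and all letters distinct, that pins A to 7 ⇒ A=7.
Step 7. [col 3: N + A ≡ Q (mod 10)] several values work for Q in column 3 (N + A ≡ Q (mod 10), carry-in 0); try Q=2. So Q=2.
Step 8. [col 3: N + A ≡ Q (mod 10)] column 3 reads N+A+carry(0)=Q with A=7, Q=2; with digits 0,2,3,4,6,7,9 already taken and all letters distinct, the only value for N is 5, so N=5.
Step 9. [col 4: A + C ≡ K (mod 10)] in column 4 we have A+C≡K with carry-in 1; given A=7, C=0 and digits 0,2,3,4,5,6,7,9 already taken and all letters distinct, that pins K to 8, so K=8.

Answer: A=7, C=0, K=8, M=3, N=5, Q=2, U=6, Y=4, Z=9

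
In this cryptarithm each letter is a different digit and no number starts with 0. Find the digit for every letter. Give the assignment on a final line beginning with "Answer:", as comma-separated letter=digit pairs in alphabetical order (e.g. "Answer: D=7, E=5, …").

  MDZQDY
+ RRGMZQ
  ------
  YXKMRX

Step 1. [col 1: Y + Q ≡ X (mod 10)] several values work for X in column 1 (Y + Q ≡ X (mod 10), carry-in 0); try X=6, so X=6.
Step 2. [col 1: Y + Q ≡ X (mod 10)] several values work for Q in column 1 (Y + Q ≡ X (mod 10), carry-in 0); try Q=9 ⇒ Q=9.
Step 3. [col 1: Y + Q ≡ X (mod 10)] in column 1 we have Y+Q≡X with carry-in 0; given Q=9, X=6 and digits 6,9 already taken and all letters distinct, that pins Y to 7. So Y=7.
Step 4. [col 2: D + Z ≡ R (mod 10)] no forcing yet in column 2 (carry-in 1); Z=8 is free and consistent — try it ⇒ Z=8.
Step 5. [col 2: D + Z ≡ R (mod 10)] several values work for D in column 2 (D + Z ≡ R (mod 10), carry-in 1); try D=3, so D=3.
Step 6. [col 2: D + Z ≡ R (mod 10)] column 2 reads D+Z+carry(1)=R with D=3, Z=8; with digits 3,6,7,8,9 already taken and all letters distinct, the only value for R is 2, so R=2.
Step 7. [col 3: Q + M ≡ M (mod 10)] M=5 is one option consistent with column 3 (Q + M ≡ M (mod 10), carry-in 1) — take it ⇒ M=5.
Step 8. [col 4: Z + G ≡ K (mod 10)] column 4: given Z=8, carry-in 1, and digits 2,3,5,6,7,8,9 already taken and all letters distinct, Z+G≡K (mod 10) forces G=1 ⇒ G=1.
Step 9. [col 4: Z + G ≡ K (mod 10)] in column 4 we have Z+G≡K with carry-in 1; given Z=8, G=1 and digits 1,2,3,5,6,7,8,9 already taken and all letters distinct, that pins K to 0. So K=0.

Answer: D=3, G=1, K=0, M=5, Q=9, R=2, X=6, Y=7, Z=8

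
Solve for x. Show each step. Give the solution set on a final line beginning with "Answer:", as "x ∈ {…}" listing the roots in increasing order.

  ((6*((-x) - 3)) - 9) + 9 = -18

Step 1. [((6*((-x) - 3)) - 9) + 9 = -18] the outer +9 inverts by subtracting 9. So sub: (6*((-x) - 3)) - 9 = -27.
Step 2. [(6*((-x) - 3)) - 9 = -27] peel the -9: add 9 from each side. So sub: 6*((-x) - 3) = -18.
Step 3. [6*((-x) - 3) = -18] 6·(inner) — divide through by 6, so div: (-x) - 3 = -3.
Step 4. [(-x) - 3 = -3] 3 comes off first (add 3). So sub: -x = 0.
Step 5. [-x = 0] leading − — multiply by −1, so neg: x = 0.

Answer: x ∈ {0}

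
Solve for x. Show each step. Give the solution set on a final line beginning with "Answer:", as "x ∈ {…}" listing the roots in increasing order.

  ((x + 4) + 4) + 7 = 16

Step 1. [((x + 4) + 4) + 7 = 16] peel the +7: subtract 7 from each side, so sub: (x + 4) + 4 = 9.
Step 2. [(x + 4) + 4 = 9] +4 is outermost — subtract 4 both sides ⇒ sub: x + 4 = 5.
Step 3. [x + 4 = 5] the outer +4 inverts by subtracting 4. So sub: x = 1.

Answer: x ∈ {1}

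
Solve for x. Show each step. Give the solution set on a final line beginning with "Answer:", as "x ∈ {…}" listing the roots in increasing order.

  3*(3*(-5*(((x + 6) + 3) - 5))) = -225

Step 1. [3*(3*(-5*(((x + 6) + 3) - 5))) = -225] leading coefficient 3: divide by 3 ⇒ div: 3*(-5*(((x + 6) + 3) - 5)) = -75.
Step 2. [3*(-5*(((x + 6) + 3) - 5)) = -75] 3·(inner) — divide through by 3. So div: -5*(((x + 6) + 3) - 5) = -25.
Step 3. [-5*(((x + 6) + 3) - 5) = -25] divide by the outer -5 ⇒ div: ((x + 6) + 3) - 5 = 5.
Step 4. [((x + 6) + 3) - 5 = 5] add 5: x sits inside (… - 5), so sub: (x + 6) + 3 = 10.
Step 5. [(x + 6) + 3 = 10] subtract 3: x sits inside (… + 3). So sub: x + 6 = 7.
Step 6. [x + 6 = 7] peel the +6: subtract 6 from each side. So sub: x = 1.

Answer: x ∈ {1}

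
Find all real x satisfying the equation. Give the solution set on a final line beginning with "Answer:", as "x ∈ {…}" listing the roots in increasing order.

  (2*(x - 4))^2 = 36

Step 1. [(2*(x - 4))^2 = 36] 36 ≥ 0, LHS is (·)² — take ±√. So sqrt: 2*(x - 4) = 6 or -6.
Step 2. [2*(x - 4) = 6 or -6] divide by the outer 2. So div: x - 4 = 3 or -3.
Step 3. [x - 4 = 3 or -3] peel the -4: add 4 from each side. So sub: x = 7 or 1.

Answer: x ∈ {1, 7}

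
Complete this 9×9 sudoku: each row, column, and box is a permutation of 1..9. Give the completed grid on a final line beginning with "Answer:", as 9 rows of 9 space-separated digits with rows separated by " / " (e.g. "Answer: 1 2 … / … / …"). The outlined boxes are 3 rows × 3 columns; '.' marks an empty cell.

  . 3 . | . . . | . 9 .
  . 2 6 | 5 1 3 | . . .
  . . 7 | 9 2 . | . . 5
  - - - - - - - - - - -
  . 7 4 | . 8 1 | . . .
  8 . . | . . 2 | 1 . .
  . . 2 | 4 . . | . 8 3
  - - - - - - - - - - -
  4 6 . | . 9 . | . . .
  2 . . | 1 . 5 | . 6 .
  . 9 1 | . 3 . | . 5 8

Step 1. [r3c2∈{1,4,8}] r3c2 is the only open cell in col 2 admitting 4. So r3c2=4.
Step 2. [r1c3∈{5,8}] box 1 places 8 nowhere but r1c3. So r1c3=8.
Step 3. [r4c1∈{3,5,6,9}] col 1 places 3 nowhere but r4c1, so r4c1=3.
Step 4. [r4c4∈{6}] only 6 remains possible at r4c4 ⇒ r4c4=6.
Step 5. [r1c4∈{7}] only 7 remains possible at r1c4. So r1c4=7.
Step 6. [r1c5∈{4,6}] 6 has one home in col 5: r1c5, so r1c5=6.
Step 7. [r6c1∈{1,5,6,9}] across col 1, 6 lands solely at r6c1, so r6c1=6.
Step 8. [r8c5∈{4,7}] in col 5, 4 fits only at r8c5, so r8c5=4.
Step 9. [r9c7∈{2,4,7}] 4 has one home in row 9: r9c7, so r9c7=4.
Step 10. [r4c7∈{2,5,9}] in row 4, 5 fits only at r4c7 ⇒ r4c7=5.
Step 11. [r4c9∈{2,9}] r4c9 is the only open cell in row 4 admitting 9. So r4c9=9.
Step 12. [r6c7∈{7}] r6c7 has the single candidate 7 ⇒ r6c7=7.
Step 13. [r5c2∈{5}] r5c2 is down to just 5 ⇒ r5c2=5.
Step 14. [r8c9∈{7}] nothing but 7 survives at r8c9 ⇒ r8c9=7.
Step 15. [r2c9∈{4}] only 4 remains possible at r2c9 ⇒ r2c9=4.
Step 16. [r8c3∈{3}] r8c3 is down to just 3, so r8c3=3.
Step 17. [r7c6∈{7,8}] in row 7, 7 fits only at r7c6. So r7c6=7.
Step 18. [r3c7∈{3,6,8}] 6 has one home in row 3: r3c7, so r3c7=6.
Step 19. [r3c1∈{1}] r3c1's peers cover all but 1 ⇒ r3c1=1.
Step 20. [r7c8∈{1,2,3}] in col 8, 1 fits only at r7c8 ⇒ r7c8=1.
Step 21. [r7c9∈{2}] nothing but 2 survives at r7c9. So r7c9=2.
Step 22. [r9c4∈{2}] r9c4's peers cover all but 2. So r9c4=2.
Step 23. [r3c8∈{3}] r3c8's peers cover all but 3 ⇒ r3c8=3.
Step 24. [r5c4∈{3}] r5c4's peers cover all but 3. So r5c4=3.
Step 25. [r5c9∈{6}] r5c9 is down to just 6. So r5c9=6.
Step 26. [r2c7∈{8}] r2c7 is down to just 8 ⇒ r2c7=8.
Step 27. [r1c7∈{2}] r1c7 is down to just 2, so r1c7=2.
Step 28. [r6c2∈{1}] r6c2 has the single candidate 1. So r6c2=1.
Step 29. [r1c9∈{1}] r1c9 has the single candidate 1, so r1c9=1.
Step 30. [r1c6∈{4}] only 4 remains possible at r1c6, so r1c6=4.
Step 31. [r5c8∈{4}] r5c8 is down to just 4, so r5c8=4.
Step 32. [r9c6∈{6}] r9c6 is down to just 6. So r9c6=6.
Step 33. [r2c8∈{7}] r2c8 has the single candidate 7 ⇒ r2c8=7.
Step 34. [r6c6∈{9}] r6c6 is down to just 9. So r6c6=9.
Step 35. [r1c1∈{5}] only 5 remains possible at r1c1, so r1c1=5.
Step 36. [r7c7∈{3}] only 3 remains possible at r7c7. So r7c7=3.
Step 37. [r2c1∈{9}] nothing but 9 survives at r2c1, so r2c1=9.
Step 38. [r5c3∈{9}] nothing but 9 survives at r5c3. So r5c3=9.
Step 39. [r9c1∈{7}] r9c1 has the single candidate 7, so r9c1=7.
Step 40. [r8c2∈{8}] nothing but 8 survives at r8c2 ⇒ r8c2=8.
Step 41. [r5c5∈{7}] r5c5 has the single candidate 7. So r5c5=7.
Step 42. [r3c6∈{8}] r3c6 has the single candidate 8, so r3c6=8.
Step 43. [r8c7∈{9}] r8c7 has the single candidate 9, so r8c7=9.
Step 44. [r6c5∈{5}] r6c5 is down to just 5. So r6c5=5.
Step 45. [r4c8∈{2}] r4c8 is down to just 2 ⇒ r4c8=2.
Step 46. [r7c4∈{8}] r7c4 has the single candidate 8, so r7c4=8.
Step 47. [r7c3∈{5}] only 5 remains possible at r7c3 ⇒ r7c3=5.

Answer: 5 3 8 7 6 4 2 9 1 / 9 2 6 5 1 3 8 7 4 / 1 4 7 9 2 8 6 3 5 / 3 7 4 6 8 1 5 2 9 / 8 5 9 3 7 2 1 4 6 / 6 1 2 4 5 9 7 8 3 / 4 6 5 8 9 7 3 1 2 / 2 8 3 1 4 5 9 6 7 / 7 9 1 2 3 6 4 5 8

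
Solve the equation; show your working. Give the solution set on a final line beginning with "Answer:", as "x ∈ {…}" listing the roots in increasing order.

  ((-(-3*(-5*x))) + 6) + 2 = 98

Step 1. [((-(-3*(-5*x))) + 6) + 2 = 98] subtract 2: x sits inside (… + 2). So sub: (-(-3*(-5*x))) + 6 = 96.
Step 2. [(-(-3*(-5*x))) + 6 = 96] +6 is outermost — subtract 6 both sides ⇒ sub: -(-3*(-5*x)) = 90.
Step 3. [-(-3*(-5*x)) = 90] LHS negated; negate both sides. So neg: -3*(-5*x) = -90.
Step 4. [-3*(-5*x) = -90] leading coefficient -3: divide by -3. So div: -5*x = 30.
Step 5. [-5*x = 30] -5·(inner) — divide through by -5. So div: x = -6.

Answer: x ∈ {-6}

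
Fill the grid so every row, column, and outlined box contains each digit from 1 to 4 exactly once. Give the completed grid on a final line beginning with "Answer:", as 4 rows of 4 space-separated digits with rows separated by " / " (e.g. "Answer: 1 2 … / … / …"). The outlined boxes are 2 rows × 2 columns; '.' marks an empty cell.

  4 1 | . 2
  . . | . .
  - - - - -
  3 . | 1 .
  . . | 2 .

Step 1. [r2c2∈{2,3}] col 2 places 3 nowhere but r2c2. So r2c2=3.
Step 2. [r3c4∈{4}] r3c4 is down to just 4, so r3c4=4.
Step 3. [r1c3∈{3}] r1c3 has the single candidate 3, so r1c3=3.
Step 4. [r4c1∈{1}] r4c1 is down to just 1, so r4c1=1.
Step 5. [r4c4∈{3}] nothing but 3 survives at r4c4 ⇒ r4c4=3.
Step 6. [r2c1∈{2}] r2c1's peers cover all but 2, so r2c1=2.
Step 7. [r3c2∈{2}] only 2 remains possible at r3c2, so r3c2=2.
Step 8. [r4c2∈{4}] r4c2 has the single candidate 4. So r4c2=4.
Step 9. [r2c4∈{1}] only 1 remains possible at r2c4 ⇒ r2c4=1.
Step 10. [r2c3∈{4}] r2c3 has the single candidate 4, so r2c3=4.

Answer: 4 1 3 2 / 2 3 4 1 / 3 2 1 4 / 1 4 2 3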